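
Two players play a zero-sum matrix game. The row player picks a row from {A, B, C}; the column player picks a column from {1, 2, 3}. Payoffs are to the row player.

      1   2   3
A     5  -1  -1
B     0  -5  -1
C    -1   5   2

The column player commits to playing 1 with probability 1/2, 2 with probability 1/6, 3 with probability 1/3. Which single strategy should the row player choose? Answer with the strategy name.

A

Expected payoff of A: (1/2)·5 + (1/6)·(-1) + (1/3)·(-1) = 2.
Expected payoff of B: (1/2)·0 + (1/6)·(-5) + (1/3)·(-1) = -7/6.
Expected payoff of C: (1/2)·(-1) + (1/6)·5 + (1/3)·2 = 1.
The largest is 2, so the row player's best response is A.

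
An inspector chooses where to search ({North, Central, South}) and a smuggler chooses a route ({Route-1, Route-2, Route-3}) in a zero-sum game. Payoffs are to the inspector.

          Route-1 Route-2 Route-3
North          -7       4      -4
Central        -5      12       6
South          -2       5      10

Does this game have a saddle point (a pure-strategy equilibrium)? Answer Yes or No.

Yes

Row minima: North → -7, Central → -5, South → -2; maximin = -2.
Column maxima: Route-1 → -2, Route-2 → 12, Route-3 → 10; minimax = -2.
maximin = minimax = -2, so a saddle point exists.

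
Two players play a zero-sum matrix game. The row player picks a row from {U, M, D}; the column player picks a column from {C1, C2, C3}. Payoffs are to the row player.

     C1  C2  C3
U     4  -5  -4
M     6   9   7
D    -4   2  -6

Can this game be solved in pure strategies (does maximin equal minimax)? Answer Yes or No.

Row minima: U → -5, M → 6, D → -6; maximin = 6.
Column maxima: C1 → 6, C2 → 9, C3 → 7; minimax = 6.
maximin = minimax = 6, so a saddle point exists.

Yes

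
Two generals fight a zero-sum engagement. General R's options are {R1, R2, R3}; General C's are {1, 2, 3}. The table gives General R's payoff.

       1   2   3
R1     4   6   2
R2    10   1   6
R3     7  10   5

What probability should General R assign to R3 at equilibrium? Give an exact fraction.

1/2

Row minima: R1 → 2, R2 → 1, R3 → 5; maximin = 5.
Column maxima: 1 → 10, 2 → 10, 3 → 6; minimax = 6.
5 ≠ 6, so there is no saddle point; optimal play is mixed.
R1 is strictly dominated by R3, so General R never plays it.
1 is strictly dominated by 3 (it gives General R strictly more in every row), so General C never plays it.
On the remaining 2×2 (R2, R3 vs 2, 3):
Let General R play R2 with probability p. Expected payoff against 2: 1p + 10(1−p) = −9p + 10; against 3: 6p + 5(1−p) = p + 5.
Setting these equal: −9p + 10 = p + 5 ⇒ −10p = -5 ⇒ p = 1/2, and the value is (-9)·(1/2) + 10 = 11/2.
For General C: with q = P(2), equating R2's and R3's payoffs gives −5q + 6 = 5q + 5 ⇒ q = 1/10.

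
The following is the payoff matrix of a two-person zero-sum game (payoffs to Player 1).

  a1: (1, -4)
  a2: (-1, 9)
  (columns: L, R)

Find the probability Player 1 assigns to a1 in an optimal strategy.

Row minima: a1 → -4, a2 → -1; maximin = -1.
Column maxima: L → 1, R → 9; minimax = 1.
-1 ≠ 1, so there is no saddle point; optimal play is mixed.
Let Player 1 play a1 with probability p. Expected payoff against L: 1p + (-1)(1−p) = 2p − 1; against R: (-4)p + 9(1−p) = −13p + 9.
Setting these equal: 2p − 1 = −13p + 9 ⇒ 15p = 10 ⇒ p = 2/3, and the value is (2)·(2/3) − 1 = 1/3.
For Player 2: with q = P(L), equating a1's and a2's payoffs gives 5q − 4 = −10q + 9 ⇒ q = 13/15.

2/3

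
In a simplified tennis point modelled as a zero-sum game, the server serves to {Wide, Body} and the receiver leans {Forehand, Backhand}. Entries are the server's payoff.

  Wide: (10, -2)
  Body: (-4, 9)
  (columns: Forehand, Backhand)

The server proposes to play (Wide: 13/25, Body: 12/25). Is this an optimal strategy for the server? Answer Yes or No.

Against Forehand this mix gives (13/25)·10 + (12/25)·(-4) = 82/25.
Against Backhand this mix gives (13/25)·(-2) + (12/25)·9 = 82/25.
All of the receiver's active replies (Forehand, Backhand) yield 82/25, and no column does worse for the server. The mix makes the receiver indifferent and guarantees 82/25, so it is optimal.

Yes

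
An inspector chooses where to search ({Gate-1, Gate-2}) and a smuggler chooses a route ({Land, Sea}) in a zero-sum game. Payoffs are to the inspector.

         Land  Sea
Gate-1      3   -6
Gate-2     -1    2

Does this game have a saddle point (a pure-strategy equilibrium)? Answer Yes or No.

No

Row minima: Gate-1 → -6, Gate-2 → -1; maximin = -1.
Column maxima: Land → 3, Sea → 2; minimax = 2.
-1 ≠ 2, so no pure-strategy equilibrium exists.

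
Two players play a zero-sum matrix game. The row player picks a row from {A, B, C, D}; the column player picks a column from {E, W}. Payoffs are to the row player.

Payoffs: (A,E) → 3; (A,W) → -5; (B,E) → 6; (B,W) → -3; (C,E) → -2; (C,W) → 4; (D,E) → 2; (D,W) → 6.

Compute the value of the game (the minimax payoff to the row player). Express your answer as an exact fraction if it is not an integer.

Row minima: A → -5, B → -3, C → -2, D → 2; maximin = 2.
Column maxima: E → 6, W → 6; minimax = 6.
2 ≠ 6, so there is no saddle point; optimal play is mixed.
A is strictly dominated by B, so the row player never plays it.
C is strictly dominated by D, so the row player never plays it.
On the remaining 2×2 (B, D vs E, W):
Let the row player play B with probability p. Expected payoff against E: 6p + 2(1−p) = 4p + 2; against W: (-3)p + 6(1−p) = −9p + 6.
Setting these equal: 4p + 2 = −9p + 6 ⇒ 13p = 4 ⇒ p = 4/13, and the value is (4)·(4/13) + 2 = 42/13.
For the column player: with q = P(E), equating B's and D's payoffs gives 9q − 3 = −4q + 6 ⇒ q = 9/13.

42/13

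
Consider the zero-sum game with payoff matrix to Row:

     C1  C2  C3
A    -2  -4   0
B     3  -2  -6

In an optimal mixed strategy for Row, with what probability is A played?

Row minima: A → -4, B → -6; maximin = -4.
Column maxima: C1 → 3, C2 → -2, C3 → 0; minimax = -2.
-4 ≠ -2, so there is no saddle point; optimal play is mixed.
C1 is strictly dominated by C2 (it gives Row strictly more in every row), so Column never plays it.
On the remaining 2×2 (A, B vs C2, C3):
Let Row play A with probability p. Expected payoff against C2: (-4)p + (-2)(1−p) = −2p − 2; against C3: 0p + (-6)(1−p) = 6p − 6.
Setting these equal: −2p − 2 = 6p − 6 ⇒ −8p = -4 ⇒ p = 1/2, and the value is (-2)·(1/2) − 2 = -3.
For Column: with q = P(C2), equating A's and B's payoffs gives −4q = 4q − 6 ⇒ q = 3/4.

1/2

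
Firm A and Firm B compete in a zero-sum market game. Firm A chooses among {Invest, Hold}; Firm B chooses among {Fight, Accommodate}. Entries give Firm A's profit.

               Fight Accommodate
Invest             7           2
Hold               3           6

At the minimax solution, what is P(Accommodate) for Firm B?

Row minima: Invest → 2, Hold → 3; maximin = 3.
Column maxima: Fight → 7, Accommodate → 6; minimax = 6.
3 ≠ 6, so there is no saddle point; optimal play is mixed.
Let Firm A play Invest with probability p. Expected payoff against Fight: 7p + 3(1−p) = 4p + 3; against Accommodate: 2p + 6(1−p) = −4p + 6.
Setting these equal: 4p + 3 = −4p + 6 ⇒ 8p = 3 ⇒ p = 3/8, and the value is (4)·(3/8) + 3 = 9/2.
For Firm B: with q = P(Fight), equating Invest's and Hold's payoffs gives 5q + 2 = −3q + 6 ⇒ q = 1/2.

1/2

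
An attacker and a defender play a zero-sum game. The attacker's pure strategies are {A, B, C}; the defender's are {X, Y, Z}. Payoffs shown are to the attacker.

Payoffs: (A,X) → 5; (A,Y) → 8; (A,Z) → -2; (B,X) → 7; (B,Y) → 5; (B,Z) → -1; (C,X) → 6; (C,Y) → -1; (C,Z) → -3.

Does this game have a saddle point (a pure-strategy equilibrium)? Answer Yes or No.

Row minima: A → -2, B → -1, C → -3; maximin = -1.
Column maxima: X → 7, Y → 8, Z → -1; minimax = -1.
maximin = minimax = -1, so a saddle point exists.

Yes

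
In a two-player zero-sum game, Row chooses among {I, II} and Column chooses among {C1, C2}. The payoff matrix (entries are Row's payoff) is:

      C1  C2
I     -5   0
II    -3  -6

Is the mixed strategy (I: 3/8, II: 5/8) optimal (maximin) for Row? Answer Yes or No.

Yes

Against C1 this mix gives (3/8)·(-5) + (5/8)·(-3) = -15/4.
Against C2 this mix gives (3/8)·0 + (5/8)·(-6) = -15/4.
All of Column's active replies (C1, C2) yield -15/4, and no column does worse for Row. The mix makes Column indifferent and guarantees -15/4, so it is optimal.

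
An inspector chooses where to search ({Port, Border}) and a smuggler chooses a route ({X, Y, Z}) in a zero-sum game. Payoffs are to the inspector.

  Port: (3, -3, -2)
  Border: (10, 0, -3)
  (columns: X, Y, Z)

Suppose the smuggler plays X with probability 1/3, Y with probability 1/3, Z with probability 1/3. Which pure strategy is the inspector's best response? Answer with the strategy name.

Expected payoff of Port: (1/3)·3 + (1/3)·(-3) + (1/3)·(-2) = -2/3.
Expected payoff of Border: (1/3)·10 + (1/3)·0 + (1/3)·(-3) = 7/3.
The largest is 7/3, so the inspector's best response is Border.

Border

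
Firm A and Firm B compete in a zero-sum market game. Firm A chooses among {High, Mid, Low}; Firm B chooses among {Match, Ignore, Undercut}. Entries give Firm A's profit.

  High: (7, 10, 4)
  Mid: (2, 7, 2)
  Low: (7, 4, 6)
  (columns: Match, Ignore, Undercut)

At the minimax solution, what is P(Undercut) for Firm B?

3/4

Row minima: High → 4, Mid → 2, Low → 4; maximin = 4.
Column maxima: Match → 7, Ignore → 10, Undercut → 6; minimax = 6.
4 ≠ 6, so there is no saddle point; optimal play is mixed.
Mid is strictly dominated by High, so Firm A never plays it.
With Mid eliminated, Match is strictly dominated by Undercut (it gives Firm A strictly more in every remaining row), so Firm B never plays it.
On the remaining 2×2 (High, Low vs Ignore, Undercut):
Let Firm A play High with probability p. Expected payoff against Ignore: 10p + 4(1−p) = 6p + 4; against Undercut: 4p + 6(1−p) = −2p + 6.
Setting these equal: 6p + 4 = −2p + 6 ⇒ 8p = 2 ⇒ p = 1/4, and the value is (6)·(1/4) + 4 = 11/2.
For Firm B: with q = P(Ignore), equating High's and Low's payoffs gives 6q + 4 = −2q + 6 ⇒ q = 1/4.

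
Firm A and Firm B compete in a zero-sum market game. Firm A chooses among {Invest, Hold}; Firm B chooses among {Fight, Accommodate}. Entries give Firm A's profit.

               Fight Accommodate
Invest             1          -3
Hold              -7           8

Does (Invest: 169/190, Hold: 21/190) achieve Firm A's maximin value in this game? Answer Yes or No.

Against Fight this mix gives (169/190)·1 + (21/190)·(-7) = 11/95.
Against Accommodate this mix gives (169/190)·(-3) + (21/190)·8 = -339/190.
Firm B will play Accommodate, holding Firm A to -339/190. Shifting weight toward the row that does better against Accommodate would raise this floor (the equalizing mix achieves -13/19 against both Accommodate and Fight), so the proposed strategy is not optimal.

No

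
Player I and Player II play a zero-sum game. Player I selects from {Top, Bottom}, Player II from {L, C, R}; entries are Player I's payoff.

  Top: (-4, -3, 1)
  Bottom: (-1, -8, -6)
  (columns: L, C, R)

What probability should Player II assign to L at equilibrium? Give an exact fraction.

Row minima: Top → -4, Bottom → -8; maximin = -4.
Column maxima: L → -1, C → -3, R → 1; minimax = -3.
-4 ≠ -3, so there is no saddle point; optimal play is mixed.
R is strictly dominated by C (it gives Player I strictly more in every row), so Player II never plays it.
On the remaining 2×2 (Top, Bottom vs L, C):
Let Player I play Top with probability p. Expected payoff against L: (-4)p + (-1)(1−p) = −3p − 1; against C: (-3)p + (-8)(1−p) = 5p − 8.
Setting these equal: −3p − 1 = 5p − 8 ⇒ −8p = -7 ⇒ p = 7/8, and the value is (-3)·(7/8) − 1 = -29/8.
For Player II: with q = P(L), equating Top's and Bottom's payoffs gives −q − 3 = 7q − 8 ⇒ q = 5/8.

5/8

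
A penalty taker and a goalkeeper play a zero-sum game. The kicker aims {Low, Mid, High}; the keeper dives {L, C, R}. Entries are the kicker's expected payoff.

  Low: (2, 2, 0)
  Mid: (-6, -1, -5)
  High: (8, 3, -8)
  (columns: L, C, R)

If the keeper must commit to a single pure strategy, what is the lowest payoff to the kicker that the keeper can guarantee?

Column maxima: L → 8, C → 3, R → 0.
The smallest of these is 0.

0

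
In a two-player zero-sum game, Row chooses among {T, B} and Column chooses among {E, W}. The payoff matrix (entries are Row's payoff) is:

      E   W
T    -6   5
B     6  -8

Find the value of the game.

-18/25

Row minima: T → -6, B → -8; maximin = -6.
Column maxima: E → 6, W → 5; minimax = 5.
-6 ≠ 5, so there is no saddle point; optimal play is mixed.
Let Row play T with probability p. Expected payoff against E: (-6)p + 6(1−p) = −12p + 6; against W: 5p + (-8)(1−p) = 13p − 8.
Setting these equal: −12p + 6 = 13p − 8 ⇒ −25p = -14 ⇒ p = 14/25, and the value is (-12)·(14/25) + 6 = -18/25.
For Column: with q = P(E), equating T's and B's payoffs gives −11q + 5 = 14q − 8 ⇒ q = 13/25.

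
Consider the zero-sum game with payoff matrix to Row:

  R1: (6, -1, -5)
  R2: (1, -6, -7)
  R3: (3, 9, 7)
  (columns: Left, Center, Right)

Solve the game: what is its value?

19/5

Row minima: R1 → -5, R2 → -7, R3 → 3; maximin = 3.
Column maxima: Left → 6, Center → 9, Right → 7; minimax = 6.
3 ≠ 6, so there is no saddle point; optimal play is mixed.
R2 is strictly dominated by R1, so Row never plays it.
Center is strictly dominated by Right (it gives Row strictly more in every row), so Column never plays it.
On the remaining 2×2 (R1, R3 vs Left, Right):
Let Row play R1 with probability p. Expected payoff against Left: 6p + 3(1−p) = 3p + 3; against Right: (-5)p + 7(1−p) = −12p + 7.
Setting these equal: 3p + 3 = −12p + 7 ⇒ 15p = 4 ⇒ p = 4/15, and the value is (3)·(4/15) + 3 = 19/5.
For Column: with q = P(Left), equating R1's and R3's payoffs gives 11q − 5 = −4q + 7 ⇒ q = 4/5.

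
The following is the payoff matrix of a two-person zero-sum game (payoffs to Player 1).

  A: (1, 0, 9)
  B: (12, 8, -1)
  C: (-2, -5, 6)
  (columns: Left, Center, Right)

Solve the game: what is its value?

Row minima: A → 0, B → -1, C → -5; maximin = 0.
Column maxima: Left → 12, Center → 8, Right → 9; minimax = 8.
0 ≠ 8, so there is no saddle point; optimal play is mixed.
C is strictly dominated by A, so Player 1 never plays it.
Left is strictly dominated by Center (it gives Player 1 strictly more in every row), so Player 2 never plays it.
On the remaining 2×2 (A, B vs Center, Right):
Let Player 1 play A with probability p. Expected payoff against Center: 0p + 8(1−p) = −8p + 8; against Right: 9p + (-1)(1−p) = 10p − 1.
Setting these equal: −8p + 8 = 10p − 1 ⇒ −18p = -9 ⇒ p = 1/2, and the value is (-8)·(1/2) + 8 = 4.
For Player 2: with q = P(Center), equating A's and B's payoffs gives −9q + 9 = 9q − 1 ⇒ q = 5/9.

4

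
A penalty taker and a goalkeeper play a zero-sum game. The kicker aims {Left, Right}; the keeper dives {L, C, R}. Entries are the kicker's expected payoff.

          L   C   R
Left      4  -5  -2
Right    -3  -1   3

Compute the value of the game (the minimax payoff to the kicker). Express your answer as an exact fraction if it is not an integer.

Row minima: Left → -5, Right → -3; maximin = -3.
Column maxima: L → 4, C → -1, R → 3; minimax = -1.
-3 ≠ -1, so there is no saddle point; optimal play is mixed.
R is strictly dominated by C (it gives the kicker strictly more in every row), so the keeper never plays it.
On the remaining 2×2 (Left, Right vs L, C):
Let the kicker play Left with probability p. Expected payoff against L: 4p + (-3)(1−p) = 7p − 3; against C: (-5)p + (-1)(1−p) = −4p − 1.
Setting these equal: 7p − 3 = −4p − 1 ⇒ 11p = 2 ⇒ p = 2/11, and the value is (7)·(2/11) − 3 = -19/11.
For the keeper: with q = P(L), equating Left's and Right's payoffs gives 9q − 5 = −2q − 1 ⇒ q = 4/11.

-19/11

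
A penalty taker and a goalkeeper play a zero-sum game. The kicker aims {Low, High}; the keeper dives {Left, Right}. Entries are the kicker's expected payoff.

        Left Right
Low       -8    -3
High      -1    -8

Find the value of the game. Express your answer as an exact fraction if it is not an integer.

Row minima: Low → -8, High → -8; maximin = -8.
Column maxima: Left → -1, Right → -3; minimax = -3.
-8 ≠ -3, so there is no saddle point; optimal play is mixed.
Let the kicker play Low with probability p. Expected payoff against Left: (-8)p + (-1)(1−p) = −7p − 1; against Right: (-3)p + (-8)(1−p) = 5p − 8.
Setting these equal: −7p − 1 = 5p − 8 ⇒ −12p = -7 ⇒ p = 7/12, and the value is (-7)·(7/12) − 1 = -61/12.
For the keeper: with q = P(Left), equating Low's and High's payoffs gives −5q − 3 = 7q − 8 ⇒ q = 5/12.

-61/12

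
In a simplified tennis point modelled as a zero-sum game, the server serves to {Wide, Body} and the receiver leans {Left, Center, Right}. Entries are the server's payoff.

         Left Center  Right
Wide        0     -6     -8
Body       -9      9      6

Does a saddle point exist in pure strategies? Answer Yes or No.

No

Row minima: Wide → -8, Body → -9; maximin = -8.
Column maxima: Left → 0, Center → 9, Right → 6; minimax = 0.
-8 ≠ 0, so no pure-strategy equilibrium exists.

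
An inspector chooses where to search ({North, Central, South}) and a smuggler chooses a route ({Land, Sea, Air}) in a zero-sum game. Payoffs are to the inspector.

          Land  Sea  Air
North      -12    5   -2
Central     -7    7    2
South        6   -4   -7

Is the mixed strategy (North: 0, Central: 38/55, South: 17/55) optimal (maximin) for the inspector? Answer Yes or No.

Against Land this mix gives (38/55)·(-7) + (17/55)·6 = -164/55.
Against Sea this mix gives (38/55)·7 + (17/55)·(-4) = 18/5.
Against Air this mix gives (38/55)·2 + (17/55)·(-7) = -43/55.
The smuggler will play Land, holding the inspector to -164/55. Shifting weight toward the row that does better against Land would raise this floor (the equalizing mix achieves -37/22 against both Land and Air), so the proposed strategy is not optimal.

No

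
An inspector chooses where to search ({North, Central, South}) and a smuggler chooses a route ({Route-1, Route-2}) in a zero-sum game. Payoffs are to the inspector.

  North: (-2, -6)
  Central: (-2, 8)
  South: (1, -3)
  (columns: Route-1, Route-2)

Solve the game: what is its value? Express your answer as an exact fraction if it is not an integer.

Row minima: North → -6, Central → -2, South → -3; maximin = -2.
Column maxima: Route-1 → 1, Route-2 → 8; minimax = 1.
-2 ≠ 1, so there is no saddle point; optimal play is mixed.
North is strictly dominated by South, so the inspector never plays it.
On the remaining 2×2 (Central, South vs Route-1, Route-2):
Let the inspector play Central with probability p. Expected payoff against Route-1: (-2)p + 1(1−p) = −3p + 1; against Route-2: 8p + (-3)(1−p) = 11p − 3.
Setting these equal: −3p + 1 = 11p − 3 ⇒ −14p = -4 ⇒ p = 2/7, and the value is (-3)·(2/7) + 1 = 1/7.
For the smuggler: with q = P(Route-1), equating Central's and South's payoffs gives −10q + 8 = 4q − 3 ⇒ q = 11/14.

1/7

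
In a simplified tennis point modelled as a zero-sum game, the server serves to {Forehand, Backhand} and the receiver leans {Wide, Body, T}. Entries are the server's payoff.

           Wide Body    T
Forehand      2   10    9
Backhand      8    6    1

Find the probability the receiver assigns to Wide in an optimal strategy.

4/7

Row minima: Forehand → 2, Backhand → 1; maximin = 2.
Column maxima: Wide → 8, Body → 10, T → 9; minimax = 8.
2 ≠ 8, so there is no saddle point; optimal play is mixed.
Body is strictly dominated by T (it gives the server strictly more in every row), so the receiver never plays it.
On the remaining 2×2 (Forehand, Backhand vs Wide, T):
Let the server play Forehand with probability p. Expected payoff against Wide: 2p + 8(1−p) = −6p + 8; against T: 9p + 1(1−p) = 8p + 1.
Setting these equal: −6p + 8 = 8p + 1 ⇒ −14p = -7 ⇒ p = 1/2, and the value is (-6)·(1/2) + 8 = 5.
For the receiver: with q = P(Wide), equating Forehand's and Backhand's payoffs gives −7q + 9 = 7q + 1 ⇒ q = 4/7.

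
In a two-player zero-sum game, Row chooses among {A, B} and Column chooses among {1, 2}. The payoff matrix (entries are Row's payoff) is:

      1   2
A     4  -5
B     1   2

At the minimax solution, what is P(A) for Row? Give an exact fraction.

Row minima: A → -5, B → 1; maximin = 1.
Column maxima: 1 → 4, 2 → 2; minimax = 2.
1 ≠ 2, so there is no saddle point; optimal play is mixed.
Let Row play A with probability p. Expected payoff against 1: 4p + 1(1−p) = 3p + 1; against 2: (-5)p + 2(1−p) = −7p + 2.
Setting these equal: 3p + 1 = −7p + 2 ⇒ 10p = 1 ⇒ p = 1/10, and the value is (3)·(1/10) + 1 = 13/10.
For Column: with q = P(1), equating A's and B's payoffs gives 9q − 5 = −q + 2 ⇒ q = 7/10.

1/10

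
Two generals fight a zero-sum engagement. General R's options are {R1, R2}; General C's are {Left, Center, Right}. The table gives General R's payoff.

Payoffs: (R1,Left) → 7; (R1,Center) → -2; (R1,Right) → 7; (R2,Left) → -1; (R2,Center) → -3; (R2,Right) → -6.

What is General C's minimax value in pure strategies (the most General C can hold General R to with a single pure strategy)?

Column maxima: Left → 7, Center → -2, Right → 7.
The smallest of these is -2.

-2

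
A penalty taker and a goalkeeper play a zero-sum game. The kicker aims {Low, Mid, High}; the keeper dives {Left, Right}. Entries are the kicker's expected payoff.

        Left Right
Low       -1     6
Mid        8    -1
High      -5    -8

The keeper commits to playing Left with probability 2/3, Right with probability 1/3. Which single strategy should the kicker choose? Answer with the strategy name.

Expected payoff of Low: (2/3)·(-1) + (1/3)·6 = 4/3.
Expected payoff of Mid: (2/3)·8 + (1/3)·(-1) = 5.
Expected payoff of High: (2/3)·(-5) + (1/3)·(-8) = -6.
The largest is 5, so the kicker's best response is Mid.

Mid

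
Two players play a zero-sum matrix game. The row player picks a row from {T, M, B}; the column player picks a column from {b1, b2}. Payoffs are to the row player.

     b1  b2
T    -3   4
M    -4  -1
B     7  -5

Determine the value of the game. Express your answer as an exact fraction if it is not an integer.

Row minima: T → -3, M → -4, B → -5; maximin = -3.
Column maxima: b1 → 7, b2 → 4; minimax = 4.
-3 ≠ 4, so there is no saddle point; optimal play is mixed.
M is strictly dominated by T, so the row player never plays it.
On the remaining 2×2 (T, B vs b1, b2):
Let the row player play T with probability p. Expected payoff against b1: (-3)p + 7(1−p) = −10p + 7; against b2: 4p + (-5)(1−p) = 9p − 5.
Setting these equal: −10p + 7 = 9p − 5 ⇒ −19p = -12 ⇒ p = 12/19, and the value is (-10)·(12/19) + 7 = 13/19.
For the column player: with q = P(b1), equating T's and B's payoffs gives −7q + 4 = 12q − 5 ⇒ q = 9/19.

13/19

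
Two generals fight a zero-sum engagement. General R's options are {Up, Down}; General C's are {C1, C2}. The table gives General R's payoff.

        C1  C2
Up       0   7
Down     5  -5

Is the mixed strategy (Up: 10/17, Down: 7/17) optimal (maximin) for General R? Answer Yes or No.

Against C1 this mix gives (10/17)·0 + (7/17)·5 = 35/17.
Against C2 this mix gives (10/17)·7 + (7/17)·(-5) = 35/17.
All of General C's active replies (C1, C2) yield 35/17, and no column does worse for General R. The mix makes General C indifferent and guarantees 35/17, so it is optimal.

Yes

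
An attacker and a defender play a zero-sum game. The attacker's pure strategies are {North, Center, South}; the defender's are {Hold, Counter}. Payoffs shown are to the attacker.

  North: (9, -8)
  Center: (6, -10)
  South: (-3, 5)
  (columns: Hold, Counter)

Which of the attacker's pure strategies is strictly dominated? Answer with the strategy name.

Center

North gives a strictly higher payoff than Center against every column: 9 > 6, -8 > -10.
So Center is strictly dominated and the attacker never plays it.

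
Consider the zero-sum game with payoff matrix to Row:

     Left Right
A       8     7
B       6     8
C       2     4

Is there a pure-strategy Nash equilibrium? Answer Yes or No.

Row minima: A → 7, B → 6, C → 2; maximin = 7.
Column maxima: Left → 8, Right → 8; minimax = 8.
7 ≠ 8, so no pure-strategy equilibrium exists.

No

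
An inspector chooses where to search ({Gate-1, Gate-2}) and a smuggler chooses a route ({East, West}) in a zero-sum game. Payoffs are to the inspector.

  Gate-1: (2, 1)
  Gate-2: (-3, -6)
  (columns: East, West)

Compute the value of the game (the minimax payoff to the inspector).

1

Row minima: Gate-1 → 1, Gate-2 → -6; maximin = 1.
Column maxima: East → 2, West → 1; minimax = 1.
Since maximin = minimax = 1, there is a saddle point and the value is 1.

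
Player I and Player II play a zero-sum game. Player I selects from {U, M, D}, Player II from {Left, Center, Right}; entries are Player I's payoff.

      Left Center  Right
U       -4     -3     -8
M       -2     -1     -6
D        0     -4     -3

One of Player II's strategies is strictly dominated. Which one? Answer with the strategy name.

Right holds Player I's payoff strictly below Left in every row: -8 < -4, -6 < -2, -3 < 0.
So Left is strictly dominated for Player II.

Left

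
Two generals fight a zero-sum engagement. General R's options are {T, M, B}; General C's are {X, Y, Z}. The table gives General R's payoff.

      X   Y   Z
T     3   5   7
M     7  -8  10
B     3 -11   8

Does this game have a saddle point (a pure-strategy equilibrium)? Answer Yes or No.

No

Row minima: T → 3, M → -8, B → -11; maximin = 3.
Column maxima: X → 7, Y → 5, Z → 10; minimax = 5.
3 ≠ 5, so no pure-strategy equilibrium exists.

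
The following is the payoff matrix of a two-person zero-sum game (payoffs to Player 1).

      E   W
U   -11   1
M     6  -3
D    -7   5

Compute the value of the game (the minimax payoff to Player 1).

3/7

Row minima: U → -11, M → -3, D → -7; maximin = -3.
Column maxima: E → 6, W → 5; minimax = 5.
-3 ≠ 5, so there is no saddle point; optimal play is mixed.
U is strictly dominated by D, so Player 1 never plays it.
On the remaining 2×2 (M, D vs E, W):
Let Player 1 play M with probability p. Expected payoff against E: 6p + (-7)(1−p) = 13p − 7; against W: (-3)p + 5(1−p) = −8p + 5.
Setting these equal: 13p − 7 = −8p + 5 ⇒ 21p = 12 ⇒ p = 4/7, and the value is (13)·(4/7) − 7 = 3/7.
For Player 2: with q = P(E), equating M's and D's payoffs gives 9q − 3 = −12q + 5 ⇒ q = 8/21.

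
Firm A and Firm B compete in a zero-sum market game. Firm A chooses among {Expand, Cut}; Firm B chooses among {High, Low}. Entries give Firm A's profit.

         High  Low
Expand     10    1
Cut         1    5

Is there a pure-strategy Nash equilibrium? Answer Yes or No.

No

Row minima: Expand → 1, Cut → 1; maximin = 1.
Column maxima: High → 10, Low → 5; minimax = 5.
1 ≠ 5, so no pure-strategy equilibrium exists.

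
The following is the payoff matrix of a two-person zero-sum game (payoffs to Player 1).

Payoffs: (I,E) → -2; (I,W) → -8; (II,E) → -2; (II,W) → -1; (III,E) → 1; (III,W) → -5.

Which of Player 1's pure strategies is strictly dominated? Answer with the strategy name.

I

III gives a strictly higher payoff than I against every column: 1 > -2, -5 > -8.
So I is strictly dominated and Player 1 never plays it.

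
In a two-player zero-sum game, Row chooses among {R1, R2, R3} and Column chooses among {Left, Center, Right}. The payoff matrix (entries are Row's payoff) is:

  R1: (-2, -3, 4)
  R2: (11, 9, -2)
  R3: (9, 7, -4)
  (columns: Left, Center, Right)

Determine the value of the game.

Row minima: R1 → -3, R2 → -2, R3 → -4; maximin = -2.
Column maxima: Left → 11, Center → 9, Right → 4; minimax = 4.
-2 ≠ 4, so there is no saddle point; optimal play is mixed.
R3 is strictly dominated by R2, so Row never plays it.
Left is strictly dominated by Center (it gives Row strictly more in every row), so Column never plays it.
On the remaining 2×2 (R1, R2 vs Center, Right):
Let Row play R1 with probability p. Expected payoff against Center: (-3)p + 9(1−p) = −12p + 9; against Right: 4p + (-2)(1−p) = 6p − 2.
Setting these equal: −12p + 9 = 6p − 2 ⇒ −18p = -11 ⇒ p = 11/18, and the value is (-12)·(11/18) + 9 = 5/3.
For Column: with q = P(Center), equating R1's and R2's payoffs gives −7q + 4 = 11q − 2 ⇒ q = 1/3.

5/3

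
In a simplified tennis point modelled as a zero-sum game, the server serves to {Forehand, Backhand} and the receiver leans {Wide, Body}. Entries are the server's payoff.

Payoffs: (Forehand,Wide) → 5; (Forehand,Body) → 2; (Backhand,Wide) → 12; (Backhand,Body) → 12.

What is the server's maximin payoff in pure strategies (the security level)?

Row minima: Forehand → 2, Backhand → 12.
The best of these is 12.

12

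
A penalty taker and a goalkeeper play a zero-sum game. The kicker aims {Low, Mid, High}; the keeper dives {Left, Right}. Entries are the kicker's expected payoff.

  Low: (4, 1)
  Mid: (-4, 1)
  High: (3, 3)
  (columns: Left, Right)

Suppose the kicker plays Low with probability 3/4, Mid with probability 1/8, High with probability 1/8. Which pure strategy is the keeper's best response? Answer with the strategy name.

If the keeper plays Left, the kicker's expected payoff is (3/4)·4 + (1/8)·(-4) + (1/8)·3 = 23/8.
If the keeper plays Right, the kicker's expected payoff is (3/4)·1 + (1/8)·1 + (1/8)·3 = 5/4.
The keeper minimizes the kicker's payoff; the smallest is 5/4, so the best response is Right.

Right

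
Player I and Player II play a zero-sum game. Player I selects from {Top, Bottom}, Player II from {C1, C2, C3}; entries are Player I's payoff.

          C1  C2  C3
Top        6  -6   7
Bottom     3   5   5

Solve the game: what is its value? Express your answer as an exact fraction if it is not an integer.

Row minima: Top → -6, Bottom → 3; maximin = 3.
Column maxima: C1 → 6, C2 → 5, C3 → 7; minimax = 5.
3 ≠ 5, so there is no saddle point; optimal play is mixed.
C3 is strictly dominated by C1 (it gives Player I strictly more in every row), so Player II never plays it.
On the remaining 2×2 (Top, Bottom vs C1, C2):
Let Player I play Top with probability p. Expected payoff against C1: 6p + 3(1−p) = 3p + 3; against C2: (-6)p + 5(1−p) = −11p + 5.
Setting these equal: 3p + 3 = −11p + 5 ⇒ 14p = 2 ⇒ p = 1/7, and the value is (3)·(1/7) + 3 = 24/7.
For Player II: with q = P(C1), equating Top's and Bottom's payoffs gives 12q − 6 = −2q + 5 ⇒ q = 11/14.

24/7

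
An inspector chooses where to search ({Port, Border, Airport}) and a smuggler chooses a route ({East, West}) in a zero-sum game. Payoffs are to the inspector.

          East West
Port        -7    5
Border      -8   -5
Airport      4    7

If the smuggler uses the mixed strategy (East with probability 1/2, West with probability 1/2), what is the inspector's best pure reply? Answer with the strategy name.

Expected payoff of Port: (1/2)·(-7) + (1/2)·5 = -1.
Expected payoff of Border: (1/2)·(-8) + (1/2)·(-5) = -13/2.
Expected payoff of Airport: (1/2)·4 + (1/2)·7 = 11/2.
The largest is 11/2, so the inspector's best response is Airport.

Airport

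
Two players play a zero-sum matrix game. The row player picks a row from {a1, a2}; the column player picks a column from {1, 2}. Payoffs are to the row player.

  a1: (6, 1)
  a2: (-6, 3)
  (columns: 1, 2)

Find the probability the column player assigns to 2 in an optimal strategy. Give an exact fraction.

6/7

Row minima: a1 → 1, a2 → -6; maximin = 1.
Column maxima: 1 → 6, 2 → 3; minimax = 3.
1 ≠ 3, so there is no saddle point; optimal play is mixed.
Let the row player play a1 with probability p. Expected payoff against 1: 6p + (-6)(1−p) = 12p − 6; against 2: 1p + 3(1−p) = −2p + 3.
Setting these equal: 12p − 6 = −2p + 3 ⇒ 14p = 9 ⇒ p = 9/14, and the value is (12)·(9/14) − 6 = 12/7.
For the column player: with q = P(1), equating a1's and a2's payoffs gives 5q + 1 = −9q + 3 ⇒ q = 1/7.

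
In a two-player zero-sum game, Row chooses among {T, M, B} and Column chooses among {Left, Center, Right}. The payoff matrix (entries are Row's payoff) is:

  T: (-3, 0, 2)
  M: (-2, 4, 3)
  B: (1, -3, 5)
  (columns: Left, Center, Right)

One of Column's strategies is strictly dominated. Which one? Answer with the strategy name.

Left holds Row's payoff strictly below Right in every row: -3 < 2, -2 < 3, 1 < 5.
So Right is strictly dominated for Column.

Right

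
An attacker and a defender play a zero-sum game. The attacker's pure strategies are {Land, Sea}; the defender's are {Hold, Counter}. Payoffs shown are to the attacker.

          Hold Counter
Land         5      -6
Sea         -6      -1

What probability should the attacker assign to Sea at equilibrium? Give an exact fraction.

11/16

Row minima: Land → -6, Sea → -6; maximin = -6.
Column maxima: Hold → 5, Counter → -1; minimax = -1.
-6 ≠ -1, so there is no saddle point; optimal play is mixed.
Let the attacker play Land with probability p. Expected payoff against Hold: 5p + (-6)(1−p) = 11p − 6; against Counter: (-6)p + (-1)(1−p) = −5p − 1.
Setting these equal: 11p − 6 = −5p − 1 ⇒ 16p = 5 ⇒ p = 5/16, and the value is (11)·(5/16) − 6 = -41/16.
For the defender: with q = P(Hold), equating Land's and Sea's payoffs gives 11q − 6 = −5q − 1 ⇒ q = 5/16.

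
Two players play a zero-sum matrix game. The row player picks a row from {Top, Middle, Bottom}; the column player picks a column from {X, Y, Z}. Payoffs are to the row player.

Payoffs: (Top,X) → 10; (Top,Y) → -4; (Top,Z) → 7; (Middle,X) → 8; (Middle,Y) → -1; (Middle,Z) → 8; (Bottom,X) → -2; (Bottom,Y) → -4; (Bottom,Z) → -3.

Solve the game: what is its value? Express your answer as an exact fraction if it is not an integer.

-1

Row minima: Top → -4, Middle → -1, Bottom → -4; maximin = -1.
Column maxima: X → 10, Y → -1, Z → 8; minimax = -1.
Since maximin = minimax = -1, there is a saddle point and the value is -1.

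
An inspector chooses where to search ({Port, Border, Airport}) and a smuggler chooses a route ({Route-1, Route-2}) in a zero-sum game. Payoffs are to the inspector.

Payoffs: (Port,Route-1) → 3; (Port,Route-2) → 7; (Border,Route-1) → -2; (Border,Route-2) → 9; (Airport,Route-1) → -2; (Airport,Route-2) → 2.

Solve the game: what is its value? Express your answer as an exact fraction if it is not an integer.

Row minima: Port → 3, Border → -2, Airport → -2; maximin = 3.
Column maxima: Route-1 → 3, Route-2 → 9; minimax = 3.
Since maximin = minimax = 3, there is a saddle point and the value is 3.

3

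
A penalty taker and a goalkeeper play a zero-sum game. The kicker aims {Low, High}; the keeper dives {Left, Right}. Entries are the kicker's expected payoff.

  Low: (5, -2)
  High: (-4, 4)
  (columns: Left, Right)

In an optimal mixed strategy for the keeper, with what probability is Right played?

3/5

Row minima: Low → -2, High → -4; maximin = -2.
Column maxima: Left → 5, Right → 4; minimax = 4.
-2 ≠ 4, so there is no saddle point; optimal play is mixed.
Let the kicker play Low with probability p. Expected payoff against Left: 5p + (-4)(1−p) = 9p − 4; against Right: (-2)p + 4(1−p) = −6p + 4.
Setting these equal: 9p − 4 = −6p + 4 ⇒ 15p = 8 ⇒ p = 8/15, and the value is (9)·(8/15) − 4 = 4/5.
For the keeper: with q = P(Left), equating Low's and High's payoffs gives 7q − 2 = −8q + 4 ⇒ q = 2/5.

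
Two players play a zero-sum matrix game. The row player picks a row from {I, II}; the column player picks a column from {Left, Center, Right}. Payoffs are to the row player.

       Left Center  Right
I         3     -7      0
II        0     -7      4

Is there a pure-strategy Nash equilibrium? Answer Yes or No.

Yes

Row minima: I → -7, II → -7; maximin = -7.
Column maxima: Left → 3, Center → -7, Right → 4; minimax = -7.
maximin = minimax = -7, so a saddle point exists.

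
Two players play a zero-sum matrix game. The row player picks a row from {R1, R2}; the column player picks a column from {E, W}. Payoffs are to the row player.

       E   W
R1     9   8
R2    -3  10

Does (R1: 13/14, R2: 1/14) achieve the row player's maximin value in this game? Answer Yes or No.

Yes

Against E this mix gives (13/14)·9 + (1/14)·(-3) = 57/7.
Against W this mix gives (13/14)·8 + (1/14)·10 = 57/7.
All of the column player's active replies (E, W) yield 57/7, and no column does worse for the row player. The mix makes the column player indifferent and guarantees 57/7, so it is optimal.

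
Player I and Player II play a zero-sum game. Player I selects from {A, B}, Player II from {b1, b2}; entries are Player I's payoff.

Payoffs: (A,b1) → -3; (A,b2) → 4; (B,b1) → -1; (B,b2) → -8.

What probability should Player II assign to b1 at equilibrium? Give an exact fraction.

6/7

Row minima: A → -3, B → -8; maximin = -3.
Column maxima: b1 → -1, b2 → 4; minimax = -1.
-3 ≠ -1, so there is no saddle point; optimal play is mixed.
Let Player I play A with probability p. Expected payoff against b1: (-3)p + (-1)(1−p) = −2p − 1; against b2: 4p + (-8)(1−p) = 12p − 8.
Setting these equal: −2p − 1 = 12p − 8 ⇒ −14p = -7 ⇒ p = 1/2, and the value is (-2)·(1/2) − 1 = -2.
For Player II: with q = P(b1), equating A's and B's payoffs gives −7q + 4 = 7q − 8 ⇒ q = 6/7.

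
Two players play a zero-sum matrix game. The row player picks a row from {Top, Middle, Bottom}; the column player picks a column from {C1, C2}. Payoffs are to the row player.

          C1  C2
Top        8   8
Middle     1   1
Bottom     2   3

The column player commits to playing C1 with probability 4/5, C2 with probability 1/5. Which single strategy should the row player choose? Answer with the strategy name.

Top

Expected payoff of Top: (4/5)·8 + (1/5)·8 = 8.
Expected payoff of Middle: (4/5)·1 + (1/5)·1 = 1.
Expected payoff of Bottom: (4/5)·2 + (1/5)·3 = 11/5.
The largest is 8, so the row player's best response is Top.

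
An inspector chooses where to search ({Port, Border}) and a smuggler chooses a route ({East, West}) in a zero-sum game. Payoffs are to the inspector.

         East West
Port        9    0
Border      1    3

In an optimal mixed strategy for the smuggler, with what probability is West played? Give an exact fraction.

8/11

Row minima: Port → 0, Border → 1; maximin = 1.
Column maxima: East → 9, West → 3; minimax = 3.
1 ≠ 3, so there is no saddle point; optimal play is mixed.
Let the inspector play Port with probability p. Expected payoff against East: 9p + 1(1−p) = 8p + 1; against West: 0p + 3(1−p) = −3p + 3.
Setting these equal: 8p + 1 = −3p + 3 ⇒ 11p = 2 ⇒ p = 2/11, and the value is (8)·(2/11) + 1 = 27/11.
For the smuggler: with q = P(East), equating Port's and Border's payoffs gives 9q = −2q + 3 ⇒ q = 3/11.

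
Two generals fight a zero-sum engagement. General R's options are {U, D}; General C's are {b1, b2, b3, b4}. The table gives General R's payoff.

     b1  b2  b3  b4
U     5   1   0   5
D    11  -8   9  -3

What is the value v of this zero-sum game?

Row minima: U → 0, D → -8; maximin = 0.
Column maxima: b1 → 11, b2 → 1, b3 → 9, b4 → 5; minimax = 1.
0 ≠ 1, so there is no saddle point; optimal play is mixed.
b1 is strictly dominated by b2 (it gives General R strictly more in every row), so General C never plays it.
b4 is strictly dominated by b2 (it gives General R strictly more in every row), so General C never plays it.
On the remaining 2×2 (U, D vs b2, b3):
Let General R play U with probability p. Expected payoff against b2: 1p + (-8)(1−p) = 9p − 8; against b3: 0p + 9(1−p) = −9p + 9.
Setting these equal: 9p − 8 = −9p + 9 ⇒ 18p = 17 ⇒ p = 17/18, and the value is (9)·(17/18) − 8 = 1/2.
For General C: with q = P(b2), equating U's and D's payoffs gives q = −17q + 9 ⇒ q = 1/2.

1/2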